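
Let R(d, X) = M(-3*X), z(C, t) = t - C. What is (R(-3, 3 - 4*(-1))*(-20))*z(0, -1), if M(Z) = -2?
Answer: -40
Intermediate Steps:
R(d, X) = -2
(R(-3, 3 - 4*(-1))*(-20))*z(0, -1) = (-2*(-20))*(-1 - 1*0) = 40*(-1 + 0) = 40*(-1) = -40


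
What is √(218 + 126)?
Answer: 2*√86 ≈ 18.547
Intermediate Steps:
√(218 + 126) = √344 = 2*√86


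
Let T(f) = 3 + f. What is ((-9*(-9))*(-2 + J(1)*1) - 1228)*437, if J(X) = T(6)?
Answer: -288857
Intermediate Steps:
J(X) = 9 (J(X) = 3 + 6 = 9)
((-9*(-9))*(-2 + J(1)*1) - 1228)*437 = ((-9*(-9))*(-2 + 9*1) - 1228)*437 = (81*(-2 + 9) - 1228)*437 = (81*7 - 1228)*437 = (567 - 1228)*437 = -661*437 = -288857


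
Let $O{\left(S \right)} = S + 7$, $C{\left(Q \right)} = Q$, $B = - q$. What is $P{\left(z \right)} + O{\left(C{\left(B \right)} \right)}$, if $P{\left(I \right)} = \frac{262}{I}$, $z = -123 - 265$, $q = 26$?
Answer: $- \frac{3817}{194} \approx -19.675$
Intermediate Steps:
$B = -26$ ($B = \left(-1\right) 26 = -26$)
$z = -388$ ($z = -123 - 265 = -388$)
$O{\left(S \right)} = 7 + S$
$P{\left(z \right)} + O{\left(C{\left(B \right)} \right)} = \frac{262}{-388} + \left(7 - 26\right) = 262 \left(- \frac{1}{388}\right) - 19 = - \frac{131}{194} - 19 = - \frac{3817}{194}$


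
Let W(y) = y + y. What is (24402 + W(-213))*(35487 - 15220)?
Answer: 485921592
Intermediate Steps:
W(y) = 2*y
(24402 + W(-213))*(35487 - 15220) = (24402 + 2*(-213))*(35487 - 15220) = (24402 - 426)*20267 = 23976*20267 = 485921592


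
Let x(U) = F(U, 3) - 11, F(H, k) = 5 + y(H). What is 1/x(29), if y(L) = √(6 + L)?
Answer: -6 - √35 ≈ -11.916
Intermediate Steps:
F(H, k) = 5 + √(6 + H)
x(U) = -6 + √(6 + U) (x(U) = (5 + √(6 + U)) - 11 = -6 + √(6 + U))
1/x(29) = 1/(-6 + √(6 + 29)) = 1/(-6 + √35)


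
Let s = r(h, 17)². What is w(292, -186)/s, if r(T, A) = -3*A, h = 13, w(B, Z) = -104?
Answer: -104/2601 ≈ -0.039985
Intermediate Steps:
s = 2601 (s = (-3*17)² = (-51)² = 2601)
w(292, -186)/s = -104/2601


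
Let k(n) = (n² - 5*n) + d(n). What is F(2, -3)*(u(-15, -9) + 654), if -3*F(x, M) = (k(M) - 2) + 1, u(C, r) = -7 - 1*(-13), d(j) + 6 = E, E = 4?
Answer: -4620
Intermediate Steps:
d(j) = -2 (d(j) = -6 + 4 = -2)
k(n) = -2 + n² - 5*n (k(n) = (n² - 5*n) - 2 = -2 + n² - 5*n)
u(C, r) = 6 (u(C, r) = -7 + 13 = 6)
F(x, M) = 1 - M²/3 + 5*M/3 (F(x, M) = -(((-2 + M² - 5*M) - 2) + 1)/3 = -((-4 + M² - 5*M) + 1)/3 = -(-3 + M² - 5*M)/3 = 1 - M²/3 + 5*M/3)
F(2, -3)*(u(-15, -9) + 654) = (1 - ⅓*(-3)² + (5/3)*(-3))*(6 + 654) = (1 - ⅓*9 - 5)*660 = (1 - 3 - 5)*660 = -7*660 = -4620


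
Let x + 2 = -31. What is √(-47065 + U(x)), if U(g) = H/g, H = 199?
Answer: 8*I*√800943/33 ≈ 216.96*I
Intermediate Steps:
x = -33 (x = -2 - 31 = -33)
U(g) = 199/g
√(-47065 + U(x)) = √(-47065 + 199/(-33)) = √(-47065 + 199*(-1/33)) = √(-47065 - 199/33) = √(-1553344/33) = 8*I*√800943/33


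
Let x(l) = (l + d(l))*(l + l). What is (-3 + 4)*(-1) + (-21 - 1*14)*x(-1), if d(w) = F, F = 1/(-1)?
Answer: -141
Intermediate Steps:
F = -1
d(w) = -1
x(l) = 2*l*(-1 + l) (x(l) = (l - 1)*(l + l) = (-1 + l)*(2*l) = 2*l*(-1 + l))
(-3 + 4)*(-1) + (-21 - 1*14)*x(-1) = (-3 + 4)*(-1) + (-21 - 1*14)*(2*(-1)*(-1 - 1)) = 1*(-1) + (-21 - 14)*(2*(-1)*(-2)) = -1 - 35*4 = -1 - 140 = -141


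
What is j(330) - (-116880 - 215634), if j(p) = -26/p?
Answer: 54864797/165 ≈ 3.3251e+5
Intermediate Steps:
j(330) - (-116880 - 215634) = -26/330 - (-116880 - 215634) = -26*1/330 - 1*(-332514) = -13/165 + 332514 = 54864797/165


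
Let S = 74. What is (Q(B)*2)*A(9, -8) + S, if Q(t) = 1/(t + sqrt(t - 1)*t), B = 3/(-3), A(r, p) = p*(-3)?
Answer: 2*(-13*I + 37*sqrt(2))/(sqrt(2) - I) ≈ 58.0 + 22.627*I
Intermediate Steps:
A(r, p) = -3*p
B = -1 (B = 3*(-1/3) = -1)
Q(t) = 1/(t + t*sqrt(-1 + t)) (Q(t) = 1/(t + sqrt(-1 + t)*t) = 1/(t + t*sqrt(-1 + t)))
(Q(B)*2)*A(9, -8) + S = ((1/((-1)*(1 + sqrt(-1 - 1))))*2)*(-3*(-8)) + 74 = (-1/(1 + sqrt(-2))*2)*24 + 74 = (-1/(1 + I*sqrt(2))*2)*24 + 74 = -2/(1 + I*sqrt(2))*24 + 74 = -48/(1 + I*sqrt(2)) + 74 = 74 - 48/(1 + I*sqrt(2))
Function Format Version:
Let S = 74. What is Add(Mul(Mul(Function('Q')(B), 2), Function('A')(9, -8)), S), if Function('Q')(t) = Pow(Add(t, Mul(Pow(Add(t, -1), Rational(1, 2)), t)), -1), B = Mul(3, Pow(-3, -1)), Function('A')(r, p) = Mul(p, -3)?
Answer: Mul(2, Pow(Add(Pow(2, Rational(1, 2)), Mul(-1, I)), -1), Add(Mul(-13, I), Mul(37, Pow(2, Rational(1, 2))))) ≈ Add(58.000, Mul(22.627, I))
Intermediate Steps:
Function('A')(r, p) = Mul(-3, p)
B = -1 (B = Mul(3, Rational(-1, 3)) = -1)
Function('Q')(t) = Pow(Add(t, Mul(t, Pow(Add(-1, t), Rational(1, 2)))), -1) (Function('Q')(t) = Pow(Add(t, Mul(Pow(Add(-1, t), Rational(1, 2)), t)), -1) = Pow(Add(t, Mul(t, Pow(Add(-1, t), Rational(1, 2)))), -1))
Add(Mul(Mul(Function('Q')(B), 2), Function('A')(9, -8)), S) = Add(Mul(Mul(Mul(Pow(-1, -1), Pow(Add(1, Pow(Add(-1, -1), Rational(1, 2))), -1)), 2), Mul(-3, -8)), 74) = Add(Mul(Mul(Mul(-1, Pow(Add(1, Pow(-2, Rational(1, 2))), -1)), 2), 24), 74) = Add(Mul(Mul(Mul(-1, Pow(Add(1, Mul(I, Pow(2, Rational(1, 2)))), -1)), 2), 24), 74) = Add(Mul(Mul(-2, Pow(Add(1, Mul(I, Pow(2, Rational(1, 2)))), -1)), 24), 74) = Add(Mul(-48, Pow(Add(1, Mul(I, Pow(2, Rational(1, 2)))), -1)), 74) = Add(74, Mul(-48, Pow(Add(1, Mul(I, Pow(2, Rational(1, 2)))), -1)))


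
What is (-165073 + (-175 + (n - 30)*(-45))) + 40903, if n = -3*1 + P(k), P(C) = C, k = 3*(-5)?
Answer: -122185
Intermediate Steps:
k = -15
n = -18 (n = -3*1 - 15 = -3 - 15 = -18)
(-165073 + (-175 + (n - 30)*(-45))) + 40903 = (-165073 + (-175 + (-18 - 30)*(-45))) + 40903 = (-165073 + (-175 - 48*(-45))) + 40903 = (-165073 + (-175 + 2160)) + 40903 = (-165073 + 1985) + 40903 = -163088 + 40903 = -122185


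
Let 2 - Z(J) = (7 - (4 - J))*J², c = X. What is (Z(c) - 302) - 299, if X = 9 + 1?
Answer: -1899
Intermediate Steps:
X = 10
c = 10
Z(J) = 2 - J²*(3 + J) (Z(J) = 2 - (7 - (4 - J))*J² = 2 - (7 + (-4 + J))*J² = 2 - (3 + J)*J² = 2 - J²*(3 + J))
(Z(c) - 302) - 299 = ((2 - 1*10³ - 3*10²) - 302) - 299 = ((2 - 1*1000 - 3*100) - 302) - 299 = ((2 - 1000 - 300) - 302) - 299 = (-1298 - 302) - 299 = -1600 - 299 = -1899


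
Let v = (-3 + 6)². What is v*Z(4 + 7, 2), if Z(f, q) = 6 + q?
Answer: 72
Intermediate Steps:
v = 9 (v = 3² = 9)
v*Z(4 + 7, 2) = 9*(6 + 2) = 9*8 = 72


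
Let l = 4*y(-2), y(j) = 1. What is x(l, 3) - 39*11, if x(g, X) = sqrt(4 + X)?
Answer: -429 + sqrt(7) ≈ -426.35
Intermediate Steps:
l = 4 (l = 4*1 = 4)
x(l, 3) - 39*11 = sqrt(4 + 3) - 39*11 = sqrt(7) - 429 = -429 + sqrt(7)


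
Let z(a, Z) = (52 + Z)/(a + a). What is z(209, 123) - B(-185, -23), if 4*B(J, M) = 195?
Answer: -40405/836 ≈ -48.331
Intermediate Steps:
z(a, Z) = (52 + Z)/(2*a) (z(a, Z) = (52 + Z)/((2*a)) = (52 + Z)*(1/(2*a)) = (52 + Z)/(2*a))
B(J, M) = 195/4 (B(J, M) = (¼)*195 = 195/4)
z(209, 123) - B(-185, -23) = (½)*(52 + 123)/209 - 1*195/4 = (½)*(1/209)*175 - 195/4 = 175/418 - 195/4 = -40405/836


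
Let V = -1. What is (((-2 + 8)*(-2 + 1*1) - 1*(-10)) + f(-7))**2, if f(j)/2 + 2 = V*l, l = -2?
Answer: 16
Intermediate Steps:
f(j) = 0 (f(j) = -4 + 2*(-1*(-2)) = -4 + 2*2 = -4 + 4 = 0)
(((-2 + 8)*(-2 + 1*1) - 1*(-10)) + f(-7))**2 = (((-2 + 8)*(-2 + 1*1) - 1*(-10)) + 0)**2 = ((6*(-2 + 1) + 10) + 0)**2 = ((6*(-1) + 10) + 0)**2 = ((-6 + 10) + 0)**2 = (4 + 0)**2 = 4**2 = 16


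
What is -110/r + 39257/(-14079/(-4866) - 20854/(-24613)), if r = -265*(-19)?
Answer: 1578196500424580/150379334979 ≈ 10495.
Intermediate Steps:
r = 5035
-110/r + 39257/(-14079/(-4866) - 20854/(-24613)) = -110/5035 + 39257/(-14079/(-4866) - 20854/(-24613)) = -110*1/5035 + 39257/(-14079*(-1/4866) - 20854*(-1/24613)) = -22/1007 + 39257/(4693/1622 + 20854/24613) = -22/1007 + 39257/(149333997/39922286) = -22/1007 + 39257*(39922286/149333997) = -22/1007 + 1567229181502/149333997 = 1578196500424580/150379334979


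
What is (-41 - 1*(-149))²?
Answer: 11664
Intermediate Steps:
(-41 - 1*(-149))² = (-41 + 149)² = 108² = 11664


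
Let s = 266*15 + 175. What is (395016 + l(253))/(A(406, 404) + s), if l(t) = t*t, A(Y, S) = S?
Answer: 459025/4569 ≈ 100.47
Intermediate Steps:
l(t) = t²
s = 4165 (s = 3990 + 175 = 4165)
(395016 + l(253))/(A(406, 404) + s) = (395016 + 253²)/(404 + 4165) = (395016 + 64009)/4569 = 459025*(1/4569) = 459025/4569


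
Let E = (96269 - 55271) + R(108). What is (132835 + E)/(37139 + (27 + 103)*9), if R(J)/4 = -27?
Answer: 173725/38309 ≈ 4.5348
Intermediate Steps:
R(J) = -108 (R(J) = 4*(-27) = -108)
E = 40890 (E = (96269 - 55271) - 108 = 40998 - 108 = 40890)
(132835 + E)/(37139 + (27 + 103)*9) = (132835 + 40890)/(37139 + (27 + 103)*9) = 173725/(37139 + 130*9) = 173725/(37139 + 1170) = 173725/38309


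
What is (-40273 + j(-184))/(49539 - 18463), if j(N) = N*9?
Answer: -41929/31076 ≈ -1.3492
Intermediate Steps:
j(N) = 9*N
(-40273 + j(-184))/(49539 - 18463) = (-40273 + 9*(-184))/(49539 - 18463) = (-40273 - 1656)/31076 = -41929*1/31076 = -41929/31076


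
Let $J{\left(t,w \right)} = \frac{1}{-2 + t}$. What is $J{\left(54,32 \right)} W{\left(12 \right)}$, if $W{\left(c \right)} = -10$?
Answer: $- \frac{5}{26} \approx -0.19231$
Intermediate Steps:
$J{\left(54,32 \right)} W{\left(12 \right)} = \frac{1}{-2 + 54} \left(-10\right) = \frac{1}{52} \left(-10\right) = - \frac{5}{26}$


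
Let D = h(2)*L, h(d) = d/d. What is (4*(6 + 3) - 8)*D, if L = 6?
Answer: 168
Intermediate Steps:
h(d) = 1
D = 6 (D = 1*6 = 6)
(4*(6 + 3) - 8)*D = (4*(6 + 3) - 8)*6 = (4*9 - 8)*6 = (36 - 8)*6 = 28*6 = 168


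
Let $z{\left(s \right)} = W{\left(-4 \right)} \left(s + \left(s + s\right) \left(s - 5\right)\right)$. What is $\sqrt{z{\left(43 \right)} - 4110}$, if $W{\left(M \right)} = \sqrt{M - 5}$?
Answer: $\sqrt{-4110 + 9933 i} \approx 57.618 + 86.197 i$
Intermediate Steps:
$W{\left(M \right)} = \sqrt{-5 + M}$
$z{\left(s \right)} = 3 i \left(s + 2 s \left(-5 + s\right)\right)$ ($z{\left(s \right)} = \sqrt{-5 - 4} \left(s + \left(s + s\right) \left(s - 5\right)\right) = \sqrt{-9} \left(s + 2 s \left(-5 + s\right)\right) = 3 i \left(s + 2 s \left(-5 + s\right)\right)$)
$\sqrt{z{\left(43 \right)} - 4110} = \sqrt{3 i 43 \left(-9 + 2 \cdot 43\right) - 4110} = \sqrt{3 i 43 \left(-9 + 86\right) - 4110} = \sqrt{3 i 43 \cdot 77 - 4110} = \sqrt{9933 i - 4110} = \sqrt{-4110 + 9933 i}$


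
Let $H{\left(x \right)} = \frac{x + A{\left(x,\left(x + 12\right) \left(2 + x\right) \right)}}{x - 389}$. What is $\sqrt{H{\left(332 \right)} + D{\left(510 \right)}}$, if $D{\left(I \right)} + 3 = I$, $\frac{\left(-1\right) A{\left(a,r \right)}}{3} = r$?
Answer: $\frac{\sqrt{58935}}{3} \approx 80.922$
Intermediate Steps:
$A{\left(a,r \right)} = - 3 r$
$H{\left(x \right)} = \frac{x - 3 \left(2 + x\right) \left(12 + x\right)}{-389 + x}$ ($H{\left(x \right)} = \frac{x - 3 \left(x + 12\right) \left(2 + x\right)}{x - 389} = \frac{x - 3 \left(12 + x\right) \left(2 + x\right)}{-389 + x} = \frac{x - 3 \left(2 + x\right) \left(12 + x\right)}{-389 + x}$)
$D{\left(I \right)} = -3 + I$
$\sqrt{H{\left(332 \right)} + D{\left(510 \right)}} = \sqrt{\frac{-72 - 13612 - 3 \cdot 332^{2}}{-389 + 332} + \left(-3 + 510\right)} = \sqrt{\frac{-72 - 13612 - 330672}{-57} + 507} = \sqrt{- \frac{-72 - 13612 - 330672}{57} + 507} = \sqrt{\left(- \frac{1}{57}\right) \left(-344356\right) + 507} = \sqrt{\frac{18124}{3} + 507} = \sqrt{\frac{19645}{3}} = \frac{\sqrt{58935}}{3}$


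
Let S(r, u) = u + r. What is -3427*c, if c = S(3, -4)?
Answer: 3427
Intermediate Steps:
S(r, u) = r + u
c = -1 (c = 3 - 4 = -1)
-3427*c = -3427*(-1) = 3427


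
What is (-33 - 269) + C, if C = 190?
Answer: -112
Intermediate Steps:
(-33 - 269) + C = (-33 - 269) + 190 = -302 + 190 = -112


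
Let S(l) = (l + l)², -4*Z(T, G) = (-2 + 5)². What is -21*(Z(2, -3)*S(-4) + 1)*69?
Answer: 207207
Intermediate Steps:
Z(T, G) = -9/4 (Z(T, G) = -(-2 + 5)²/4 = -¼*3² = -¼*9 = -9/4)
S(l) = 4*l² (S(l) = (2*l)² = 4*l²)
-21*(Z(2, -3)*S(-4) + 1)*69 = -21*(-9*(-4)² + 1)*69 = -21*(-9*16 + 1)*69 = -21*(-9/4*64 + 1)*69 = -21*(-144 + 1)*69 = -21*(-143)*69 = 3003*69 = 207207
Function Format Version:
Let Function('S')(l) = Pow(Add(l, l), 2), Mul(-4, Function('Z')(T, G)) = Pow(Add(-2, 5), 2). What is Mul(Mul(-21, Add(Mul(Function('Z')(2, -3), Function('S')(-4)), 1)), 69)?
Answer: 207207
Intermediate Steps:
Function('Z')(T, G) = Rational(-9, 4) (Function('Z')(T, G) = Mul(Rational(-1, 4), Pow(Add(-2, 5), 2)) = Mul(Rational(-1, 4), Pow(3, 2)) = Mul(Rational(-1, 4), 9) = Rational(-9, 4))
Function('S')(l) = Mul(4, Pow(l, 2)) (Function('S')(l) = Pow(Mul(2, l), 2) = Mul(4, Pow(l, 2)))
Mul(Mul(-21, Add(Mul(Function('Z')(2, -3), Function('S')(-4)), 1)), 69) = Mul(Mul(-21, Add(Mul(Rational(-9, 4), Mul(4, Pow(-4, 2))), 1)), 69) = Mul(Mul(-21, Add(Mul(Rational(-9, 4), Mul(4, 16)), 1)), 69) = Mul(Mul(-21, Add(Mul(Rational(-9, 4), 64), 1)), 69) = Mul(Mul(-21, Add(-144, 1)), 69) = Mul(Mul(-21, -143), 69) = Mul(3003, 69) = 207207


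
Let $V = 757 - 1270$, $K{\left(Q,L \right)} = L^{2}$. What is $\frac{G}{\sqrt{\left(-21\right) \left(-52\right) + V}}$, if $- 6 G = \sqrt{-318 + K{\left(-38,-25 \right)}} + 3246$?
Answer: $\frac{\sqrt{579} \left(-3246 - \sqrt{307}\right)}{3474} \approx -22.605$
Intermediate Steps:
$V = -513$
$G = -541 - \frac{\sqrt{307}}{6}$ ($G = - \frac{\sqrt{-318 + \left(-25\right)^{2}} + 3246}{6} = - \frac{\sqrt{-318 + 625} + 3246}{6} = - \frac{\sqrt{307} + 3246}{6} = - \frac{3246 + \sqrt{307}}{6} = -541 - \frac{\sqrt{307}}{6} \approx -543.92$)
$\frac{G}{\sqrt{\left(-21\right) \left(-52\right) + V}} = \frac{-541 - \frac{\sqrt{307}}{6}}{\sqrt{\left(-21\right) \left(-52\right) - 513}} = \frac{-541 - \frac{\sqrt{307}}{6}}{\sqrt{1092 - 513}} = \frac{-541 - \frac{\sqrt{307}}{6}}{\sqrt{579}} = \left(-541 - \frac{\sqrt{307}}{6}\right) \frac{\sqrt{579}}{579} = \frac{\sqrt{579} \left(-541 - \frac{\sqrt{307}}{6}\right)}{579}$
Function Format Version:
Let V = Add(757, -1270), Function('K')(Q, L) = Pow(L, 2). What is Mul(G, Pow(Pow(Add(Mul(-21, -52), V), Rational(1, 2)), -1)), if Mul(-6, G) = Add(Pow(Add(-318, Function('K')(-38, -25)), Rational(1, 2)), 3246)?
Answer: Mul(Rational(1, 3474), Pow(579, Rational(1, 2)), Add(-3246, Mul(-1, Pow(307, Rational(1, 2))))) ≈ -22.605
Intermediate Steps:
V = -513
G = Add(-541, Mul(Rational(-1, 6), Pow(307, Rational(1, 2)))) (G = Mul(Rational(-1, 6), Add(Pow(Add(-318, Pow(-25, 2)), Rational(1, 2)), 3246)) = Mul(Rational(-1, 6), Add(Pow(Add(-318, 625), Rational(1, 2)), 3246)) = Mul(Rational(-1, 6), Add(Pow(307, Rational(1, 2)), 3246)) = Mul(Rational(-1, 6), Add(3246, Pow(307, Rational(1, 2)))) = Add(-541, Mul(Rational(-1, 6), Pow(307, Rational(1, 2)))) ≈ -543.92)
Mul(G, Pow(Pow(Add(Mul(-21, -52), V), Rational(1, 2)), -1)) = Mul(Add(-541, Mul(Rational(-1, 6), Pow(307, Rational(1, 2)))), Pow(Pow(Add(Mul(-21, -52), -513), Rational(1, 2)), -1)) = Mul(Add(-541, Mul(Rational(-1, 6), Pow(307, Rational(1, 2)))), Pow(Pow(Add(1092, -513), Rational(1, 2)), -1)) = Mul(Add(-541, Mul(Rational(-1, 6), Pow(307, Rational(1, 2)))), Pow(Pow(579, Rational(1, 2)), -1)) = Mul(Add(-541, Mul(Rational(-1, 6), Pow(307, Rational(1, 2)))), Mul(Rational(1, 579), Pow(579, Rational(1, 2)))) = Mul(Rational(1, 579), Pow(579, Rational(1, 2)), Add(-541, Mul(Rational(-1, 6), Pow(307, Rational(1, 2)))))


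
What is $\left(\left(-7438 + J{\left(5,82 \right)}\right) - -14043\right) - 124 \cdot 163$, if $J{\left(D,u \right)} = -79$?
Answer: $-13686$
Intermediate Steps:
$\left(\left(-7438 + J{\left(5,82 \right)}\right) - -14043\right) - 124 \cdot 163 = \left(\left(-7438 - 79\right) - -14043\right) - 124 \cdot 163 = \left(-7517 + 14043\right) - 20212 = 6526 - 20212 = -13686$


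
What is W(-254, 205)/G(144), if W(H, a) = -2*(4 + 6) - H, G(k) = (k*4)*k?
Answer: 13/4608 ≈ 0.0028212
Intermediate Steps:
G(k) = 4*k² (G(k) = (4*k)*k = 4*k²)
W(H, a) = -20 - H (W(H, a) = -2*10 - H = -20 - H)
W(-254, 205)/G(144) = (-20 - 1*(-254))/((4*144²)) = (-20 + 254)/((4*20736)) = 234/82944 = 234*(1/82944) = 13/4608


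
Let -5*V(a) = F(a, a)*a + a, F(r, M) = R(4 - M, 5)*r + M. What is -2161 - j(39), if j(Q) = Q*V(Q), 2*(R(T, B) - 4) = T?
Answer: -1501543/10 ≈ -1.5015e+5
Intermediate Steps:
R(T, B) = 4 + T/2
F(r, M) = M + r*(6 - M/2) (F(r, M) = (4 + (4 - M)/2)*r + M = (4 + (2 - M/2))*r + M = (6 - M/2)*r + M = r*(6 - M/2) + M = M + r*(6 - M/2))
V(a) = -a/5 - a*(a - a*(-12 + a)/2)/5 (V(a) = -((a - a*(-12 + a)/2)*a + a)/5 = -(a*(a - a*(-12 + a)/2) + a)/5 = -(a + a*(a - a*(-12 + a)/2))/5 = -a/5 - a*(a - a*(-12 + a)/2)/5)
j(Q) = Q²*(-2 + Q² - 14*Q)/10 (j(Q) = Q*(Q*(-2 + Q² - 14*Q)/10) = Q²*(-2 + Q² - 14*Q)/10)
-2161 - j(39) = -2161 - 39²*(-2 + 39² - 14*39)/10 = -2161 - 1521*(-2 + 1521 - 546)/10 = -2161 - 1521*973/10 = -2161 - 1*1479933/10 = -2161 - 1479933/10 = -1501543/10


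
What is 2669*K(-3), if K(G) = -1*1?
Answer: -2669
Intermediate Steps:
K(G) = -1
2669*K(-3) = 2669*(-1) = -2669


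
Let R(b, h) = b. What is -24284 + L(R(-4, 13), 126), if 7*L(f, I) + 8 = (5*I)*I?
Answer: -90616/7 ≈ -12945.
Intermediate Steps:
L(f, I) = -8/7 + 5*I**2/7 (L(f, I) = -8/7 + ((5*I)*I)/7 = -8/7 + (5*I**2)/7 = -8/7 + 5*I**2/7)
-24284 + L(R(-4, 13), 126) = -24284 + (-8/7 + (5/7)*126**2) = -24284 + (-8/7 + (5/7)*15876) = -24284 + (-8/7 + 11340) = -24284 + 79372/7 = -90616/7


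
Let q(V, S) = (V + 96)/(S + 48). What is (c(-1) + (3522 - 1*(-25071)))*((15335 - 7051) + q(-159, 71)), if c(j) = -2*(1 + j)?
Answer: 4026437667/17 ≈ 2.3685e+8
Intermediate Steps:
q(V, S) = (96 + V)/(48 + S)
c(j) = -2 - 2*j
(c(-1) + (3522 - 1*(-25071)))*((15335 - 7051) + q(-159, 71)) = ((-2 - 2*(-1)) + (3522 - 1*(-25071)))*((15335 - 7051) + (96 - 159)/(48 + 71)) = ((-2 + 2) + (3522 + 25071))*(8284 - 63/119) = (0 + 28593)*(8284 + (1/119)*(-63)) = 28593*(8284 - 9/17) = 28593*(140819/17) = 4026437667/17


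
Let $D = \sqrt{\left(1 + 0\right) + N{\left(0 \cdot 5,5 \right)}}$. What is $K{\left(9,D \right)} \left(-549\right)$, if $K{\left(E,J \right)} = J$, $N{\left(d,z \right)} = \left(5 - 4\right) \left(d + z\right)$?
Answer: $- 549 \sqrt{6} \approx -1344.8$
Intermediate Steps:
$N{\left(d,z \right)} = d + z$ ($N{\left(d,z \right)} = 1 \left(d + z\right) = d + z$)
$D = \sqrt{6}$ ($D = \sqrt{\left(1 + 0\right) + \left(0 \cdot 5 + 5\right)} = \sqrt{1 + \left(0 + 5\right)} = \sqrt{1 + 5} = \sqrt{6} \approx 2.4495$)
$K{\left(9,D \right)} \left(-549\right) = \sqrt{6} \left(-549\right) = - 549 \sqrt{6}$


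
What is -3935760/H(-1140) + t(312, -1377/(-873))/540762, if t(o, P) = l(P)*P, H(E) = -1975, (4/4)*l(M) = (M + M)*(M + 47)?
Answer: 64748366851812312/32491309391045 ≈ 1992.8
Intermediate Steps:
l(M) = 2*M*(47 + M) (l(M) = (M + M)*(M + 47) = (2*M)*(47 + M) = 2*M*(47 + M))
t(o, P) = 2*P**2*(47 + P) (t(o, P) = (2*P*(47 + P))*P = 2*P**2*(47 + P))
-3935760/H(-1140) + t(312, -1377/(-873))/540762 = -3935760/(-1975) + (2*(-1377/(-873))**2*(47 - 1377/(-873)))/540762 = -3935760*(-1/1975) + (2*(-1377*(-1/873))**2*(47 - 1377*(-1/873)))*(1/540762) = 787152/395 + (2*(153/97)**2*(47 + 153/97))*(1/540762) = 787152/395 + (2*(23409/9409)*(4712/97))*(1/540762) = 787152/395 + (220606416/912673)*(1/540762) = 787152/395 + 36767736/82256479471 = 64748366851812312/32491309391045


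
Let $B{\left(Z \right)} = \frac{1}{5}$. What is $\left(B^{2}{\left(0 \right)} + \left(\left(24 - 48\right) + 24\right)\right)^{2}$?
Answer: $\frac{1}{625} \approx 0.0016$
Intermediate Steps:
$B{\left(Z \right)} = \frac{1}{5}$
$\left(B^{2}{\left(0 \right)} + \left(\left(24 - 48\right) + 24\right)\right)^{2} = \left(\left(\frac{1}{5}\right)^{2} + \left(\left(24 - 48\right) + 24\right)\right)^{2} = \left(\frac{1}{25} + \left(-24 + 24\right)\right)^{2} = \left(\frac{1}{25} + 0\right)^{2} = \left(\frac{1}{25}\right)^{2} = \frac{1}{625}$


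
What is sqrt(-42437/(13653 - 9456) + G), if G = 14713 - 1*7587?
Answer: sqrt(125345020845)/4197 ≈ 84.356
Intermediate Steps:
G = 7126 (G = 14713 - 7587 = 7126)
sqrt(-42437/(13653 - 9456) + G) = sqrt(-42437/(13653 - 9456) + 7126) = sqrt(-42437/4197 + 7126) = sqrt(29865385/4197) = sqrt(125345020845)/4197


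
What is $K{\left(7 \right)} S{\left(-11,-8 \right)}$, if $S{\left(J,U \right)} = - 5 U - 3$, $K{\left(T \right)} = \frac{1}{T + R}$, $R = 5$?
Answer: $\frac{37}{12} \approx 3.0833$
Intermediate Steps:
$K{\left(T \right)} = \frac{1}{5 + T}$ ($K{\left(T \right)} = \frac{1}{T + 5} = \frac{1}{5 + T}$)
$S{\left(J,U \right)} = -3 - 5 U$
$K{\left(7 \right)} S{\left(-11,-8 \right)} = \frac{-3 - -40}{5 + 7} = \frac{-3 + 40}{12} = \frac{1}{12} \cdot 37 = \frac{37}{12}$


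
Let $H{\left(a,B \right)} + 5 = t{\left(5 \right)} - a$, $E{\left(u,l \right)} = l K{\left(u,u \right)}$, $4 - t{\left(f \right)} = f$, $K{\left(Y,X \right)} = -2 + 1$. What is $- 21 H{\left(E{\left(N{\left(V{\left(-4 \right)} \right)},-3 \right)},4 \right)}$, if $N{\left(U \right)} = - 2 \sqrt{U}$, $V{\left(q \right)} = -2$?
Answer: $189$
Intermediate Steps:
$K{\left(Y,X \right)} = -1$
$t{\left(f \right)} = 4 - f$
$E{\left(u,l \right)} = - l$ ($E{\left(u,l \right)} = l \left(-1\right) = - l$)
$H{\left(a,B \right)} = -6 - a$ ($H{\left(a,B \right)} = -5 - \left(1 + a\right) = -6 - a$)
$- 21 H{\left(E{\left(N{\left(V{\left(-4 \right)} \right)},-3 \right)},4 \right)} = - 21 \left(-6 - \left(-1\right) \left(-3\right)\right) = - 21 \left(-6 - 3\right) = \left(-21\right) \left(-9\right) = 189$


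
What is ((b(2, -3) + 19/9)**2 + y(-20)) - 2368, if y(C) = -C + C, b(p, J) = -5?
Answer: -191132/81 ≈ -2359.7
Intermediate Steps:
y(C) = 0
((b(2, -3) + 19/9)**2 + y(-20)) - 2368 = ((-5 + 19/9)**2 + 0) - 2368 = ((-26/9)**2 + 0) - 2368 = (676/81 + 0) - 2368 = 676/81 - 2368 = -191132/81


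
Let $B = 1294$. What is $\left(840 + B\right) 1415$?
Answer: $3019610$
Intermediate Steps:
$\left(840 + B\right) 1415 = \left(840 + 1294\right) 1415 = 2134 \cdot 1415 = 3019610$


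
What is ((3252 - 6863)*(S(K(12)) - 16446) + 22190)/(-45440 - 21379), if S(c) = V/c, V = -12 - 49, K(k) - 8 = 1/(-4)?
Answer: -1842550660/2071389 ≈ -889.52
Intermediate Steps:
K(k) = 31/4 (K(k) = 8 + 1/(-4) = 8 + 1*(-1/4) = 8 - 1/4 = 31/4)
V = -61
S(c) = -61/c
((3252 - 6863)*(S(K(12)) - 16446) + 22190)/(-45440 - 21379) = ((3252 - 6863)*(-61/31/4 - 16446) + 22190)/(-45440 - 21379) = (-3611*(-61*4/31 - 16446) + 22190)/(-66819) = (-3611*(-244/31 - 16446) + 22190)*(-1/66819) = (-3611*(-510070/31) + 22190)*(-1/66819) = (1841862770/31 + 22190)*(-1/66819) = (1842550660/31)*(-1/66819) = -1842550660/2071389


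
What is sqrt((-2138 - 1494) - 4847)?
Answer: I*sqrt(8479) ≈ 92.082*I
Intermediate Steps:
sqrt((-2138 - 1494) - 4847) = sqrt(-3632 - 4847) = sqrt(-8479) = I*sqrt(8479)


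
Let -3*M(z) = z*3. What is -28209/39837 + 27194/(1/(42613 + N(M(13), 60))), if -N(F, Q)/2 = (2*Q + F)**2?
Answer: 7119266409687/13279 ≈ 5.3613e+8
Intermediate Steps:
M(z) = -z (M(z) = -z*3/3 = -z)
N(F, Q) = -2*(F + 2*Q)**2 (N(F, Q) = -2*(2*Q + F)**2 = -2*(F + 2*Q)**2)
-28209/39837 + 27194/(1/(42613 + N(M(13), 60))) = -28209/39837 + 27194/(1/(42613 - 2*(-1*13 + 2*60)**2)) = -28209*1/39837 + 27194/(1/(42613 - 2*(-13 + 120)**2)) = -9403/13279 + 27194/(1/(42613 - 2*107**2)) = -9403/13279 + 27194/(1/(42613 - 2*11449)) = -9403/13279 + 27194/(1/(42613 - 22898)) = -9403/13279 + 27194/(1/19715) = -9403/13279 + 27194*19715 = -9403/13279 + 536129710 = 7119266409687/13279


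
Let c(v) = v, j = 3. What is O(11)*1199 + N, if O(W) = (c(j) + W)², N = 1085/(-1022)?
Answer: 34310429/146 ≈ 2.3500e+5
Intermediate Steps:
N = -155/146 (N = 1085*(-1/1022) = -155/146 ≈ -1.0616)
O(W) = (3 + W)²
O(11)*1199 + N = (3 + 11)²*1199 - 155/146 = 14²*1199 - 155/146 = 196*1199 - 155/146 = 235004 - 155/146 = 34310429/146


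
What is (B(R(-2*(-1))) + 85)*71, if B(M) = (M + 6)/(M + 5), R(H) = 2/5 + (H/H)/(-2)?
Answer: 299904/49 ≈ 6120.5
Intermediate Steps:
R(H) = -1/10 (R(H) = 2*(1/5) + 1*(-1/2) = 2/5 - 1/2 = -1/10)
B(M) = (6 + M)/(5 + M)
(B(R(-2*(-1))) + 85)*71 = ((6 - 1/10)/(5 - 1/10) + 85)*71 = ((59/10)/(49/10) + 85)*71 = ((10/49)*(59/10) + 85)*71 = (59/49 + 85)*71 = (4224/49)*71 = 299904/49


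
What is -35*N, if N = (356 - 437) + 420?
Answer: -11865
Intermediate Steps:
N = 339 (N = -81 + 420 = 339)
-35*N = -35*339 = -11865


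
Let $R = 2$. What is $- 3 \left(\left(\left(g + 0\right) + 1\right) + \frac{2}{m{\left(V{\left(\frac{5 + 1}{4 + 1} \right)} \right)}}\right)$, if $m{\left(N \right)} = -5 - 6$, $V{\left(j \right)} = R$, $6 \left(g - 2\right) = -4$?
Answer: $- \frac{71}{11} \approx -6.4545$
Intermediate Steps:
$g = \frac{4}{3}$ ($g = 2 + \frac{1}{6} \left(-4\right) = 2 - \frac{2}{3} = \frac{4}{3} \approx 1.3333$)
$V{\left(j \right)} = 2$
$m{\left(N \right)} = -11$ ($m{\left(N \right)} = -5 - 6 = -11$)
$- 3 \left(\left(\left(g + 0\right) + 1\right) + \frac{2}{m{\left(V{\left(\frac{5 + 1}{4 + 1} \right)} \right)}}\right) = - 3 \left(\left(\left(\frac{4}{3} + 0\right) + 1\right) + \frac{2}{-11}\right) = - 3 \left(\left(\frac{4}{3} + 1\right) + 2 \left(- \frac{1}{11}\right)\right) = - 3 \left(\frac{7}{3} - \frac{2}{11}\right) = \left(-3\right) \frac{71}{33} = - \frac{71}{11}$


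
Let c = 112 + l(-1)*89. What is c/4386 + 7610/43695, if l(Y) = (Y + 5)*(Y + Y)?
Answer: 238682/6388209 ≈ 0.037363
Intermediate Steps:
l(Y) = 2*Y*(5 + Y) (l(Y) = (5 + Y)*(2*Y) = 2*Y*(5 + Y))
c = -600 (c = 112 + (2*(-1)*(5 - 1))*89 = 112 + (2*(-1)*4)*89 = 112 - 8*89 = 112 - 712 = -600)
c/4386 + 7610/43695 = -600/4386 + 7610/43695 = -600*1/4386 + 7610*(1/43695) = -100/731 + 1522/8739 = 238682/6388209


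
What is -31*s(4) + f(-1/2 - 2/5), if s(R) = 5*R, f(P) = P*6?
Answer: -3127/5 ≈ -625.40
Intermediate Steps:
f(P) = 6*P
-31*s(4) + f(-1/2 - 2/5) = -155*4 + 6*(-1/2 - 2/5) = -31*20 + 6*(-1*½ - 2*⅕) = -620 + 6*(-½ - ⅖) = -620 + 6*(-9/10) = -620 - 27/5 = -3127/5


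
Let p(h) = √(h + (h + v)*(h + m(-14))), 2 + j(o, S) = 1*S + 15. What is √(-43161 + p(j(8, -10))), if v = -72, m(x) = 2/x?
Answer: √(-2114889 + 21*I*√1057)/7 ≈ 0.033534 + 207.75*I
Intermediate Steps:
j(o, S) = 13 + S (j(o, S) = -2 + (1*S + 15) = -2 + (S + 15) = -2 + (15 + S) = 13 + S)
p(h) = √(h + (-72 + h)*(-⅐ + h)) (p(h) = √(h + (h - 72)*(h + 2/(-14))) = √(h + (-72 + h)*(h + 2*(-1/14))) = √(h + (-72 + h)*(h - ⅐)) = √(h + (-72 + h)*(-⅐ + h)))
√(-43161 + p(j(8, -10))) = √(-43161 + √(504 - 3486*(13 - 10) + 49*(13 - 10)²)/7) = √(-43161 + √(504 - 3486*3 + 49*3²)/7) = √(-43161 + √(504 - 10458 + 49*9)/7) = √(-43161 + √(504 - 10458 + 441)/7) = √(-43161 + √(-9513)/7) = √(-43161 + (3*I*√1057)/7) = √(-43161 + 3*I*√1057/7)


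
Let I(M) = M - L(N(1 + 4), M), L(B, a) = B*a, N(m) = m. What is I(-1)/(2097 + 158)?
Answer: 4/2255 ≈ 0.0017738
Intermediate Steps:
I(M) = -4*M (I(M) = M - (1 + 4)*M = M - 5*M = -4*M)
I(-1)/(2097 + 158) = (-4*(-1))/(2097 + 158) = 4/2255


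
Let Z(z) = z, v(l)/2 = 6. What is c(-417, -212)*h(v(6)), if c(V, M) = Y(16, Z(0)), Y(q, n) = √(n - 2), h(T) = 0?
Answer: 0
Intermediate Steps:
v(l) = 12 (v(l) = 2*6 = 12)
Y(q, n) = √(-2 + n)
c(V, M) = I*√2 (c(V, M) = √(-2 + 0) = √(-2) = I*√2)
c(-417, -212)*h(v(6)) = (I*√2)*0 = 0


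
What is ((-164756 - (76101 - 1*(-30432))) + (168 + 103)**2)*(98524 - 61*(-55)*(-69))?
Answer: 26308046408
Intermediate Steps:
((-164756 - (76101 - 1*(-30432))) + (168 + 103)**2)*(98524 - 61*(-55)*(-69)) = ((-164756 - (76101 + 30432)) + 271**2)*(98524 + 3355*(-69)) = ((-164756 - 1*106533) + 73441)*(98524 - 231495) = ((-164756 - 106533) + 73441)*(-132971) = (-271289 + 73441)*(-132971) = -197848*(-132971) = 26308046408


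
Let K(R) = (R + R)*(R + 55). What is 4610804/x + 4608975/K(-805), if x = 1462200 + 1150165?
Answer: 6707760307/1201687900 ≈ 5.5819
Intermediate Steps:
K(R) = 2*R*(55 + R) (K(R) = (2*R)*(55 + R) = 2*R*(55 + R))
x = 2612365
4610804/x + 4608975/K(-805) = 4610804/2612365 + 4608975/((2*(-805)*(55 - 805))) = 4610804*(1/2612365) + 4608975/((2*(-805)*(-750))) = 4610804/2612365 + 4608975/1207500 = 4610804/2612365 + 4608975*(1/1207500) = 4610804/2612365 + 8779/2300 = 6707760307/1201687900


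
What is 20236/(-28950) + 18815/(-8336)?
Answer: -356690773/120663600 ≈ -2.9561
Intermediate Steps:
20236/(-28950) + 18815/(-8336) = 20236*(-1/28950) + 18815*(-1/8336) = -10118/14475 - 18815/8336 = -356690773/120663600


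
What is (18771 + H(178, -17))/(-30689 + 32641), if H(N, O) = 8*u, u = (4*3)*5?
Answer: 19251/1952 ≈ 9.8622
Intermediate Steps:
u = 60 (u = 12*5 = 60)
H(N, O) = 480 (H(N, O) = 8*60 = 480)
(18771 + H(178, -17))/(-30689 + 32641) = (18771 + 480)/(-30689 + 32641) = 19251/1952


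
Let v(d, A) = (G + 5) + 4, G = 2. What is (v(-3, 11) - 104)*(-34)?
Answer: 3162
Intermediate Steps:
v(d, A) = 11 (v(d, A) = (2 + 5) + 4 = 7 + 4 = 11)
(v(-3, 11) - 104)*(-34) = (11 - 104)*(-34) = -93*(-34) = 3162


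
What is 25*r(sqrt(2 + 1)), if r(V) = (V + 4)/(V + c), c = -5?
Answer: -575/22 - 225*sqrt(3)/22 ≈ -43.851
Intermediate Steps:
r(V) = (4 + V)/(-5 + V) (r(V) = (V + 4)/(V - 5) = (4 + V)/(-5 + V))
25*r(sqrt(2 + 1)) = 25*((4 + sqrt(2 + 1))/(-5 + sqrt(2 + 1))) = 25*((4 + sqrt(3))/(-5 + sqrt(3))) = 25*(4 + sqrt(3))/(-5 + sqrt(3))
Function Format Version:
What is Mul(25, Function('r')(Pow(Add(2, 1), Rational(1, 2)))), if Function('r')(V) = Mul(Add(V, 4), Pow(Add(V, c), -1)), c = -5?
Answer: Add(Rational(-575, 22), Mul(Rational(-225, 22), Pow(3, Rational(1, 2)))) ≈ -43.851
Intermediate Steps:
Function('r')(V) = Mul(Pow(Add(-5, V), -1), Add(4, V)) (Function('r')(V) = Mul(Add(V, 4), Pow(Add(V, -5), -1)) = Mul(Add(4, V), Pow(Add(-5, V), -1)) = Mul(Pow(Add(-5, V), -1), Add(4, V)))
Mul(25, Function('r')(Pow(Add(2, 1), Rational(1, 2)))) = Mul(25, Mul(Pow(Add(-5, Pow(Add(2, 1), Rational(1, 2))), -1), Add(4, Pow(Add(2, 1), Rational(1, 2))))) = Mul(25, Mul(Pow(Add(-5, Pow(3, Rational(1, 2))), -1), Add(4, Pow(3, Rational(1, 2))))) = Mul(25, Pow(Add(-5, Pow(3, Rational(1, 2))), -1), Add(4, Pow(3, Rational(1, 2))))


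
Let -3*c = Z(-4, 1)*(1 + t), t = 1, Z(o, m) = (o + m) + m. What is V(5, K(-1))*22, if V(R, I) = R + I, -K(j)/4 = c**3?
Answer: -2662/27 ≈ -98.593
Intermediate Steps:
Z(o, m) = o + 2*m (Z(o, m) = (m + o) + m = o + 2*m)
c = 4/3 (c = -(-4 + 2*1)*(1 + 1)/3 = -(-4 + 2)*2/3 = -(-2)*2/3 = -1/3*(-4) = 4/3 ≈ 1.3333)
K(j) = -256/27 (K(j) = -4*(4/3)**3 = -4*64/27 = -256/27)
V(R, I) = I + R
V(5, K(-1))*22 = (-256/27 + 5)*22 = -121/27*22 = -2662/27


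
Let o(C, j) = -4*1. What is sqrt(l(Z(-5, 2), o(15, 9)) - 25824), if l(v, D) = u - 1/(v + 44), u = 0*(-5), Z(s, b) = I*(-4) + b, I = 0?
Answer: I*sqrt(54643630)/46 ≈ 160.7*I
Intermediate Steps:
o(C, j) = -4
Z(s, b) = b (Z(s, b) = 0*(-4) + b = 0 + b = b)
u = 0
l(v, D) = -1/(44 + v) (l(v, D) = 0 - 1/(v + 44) = 0 - 1/(44 + v) = -1/(44 + v))
sqrt(l(Z(-5, 2), o(15, 9)) - 25824) = sqrt(-1/(44 + 2) - 25824) = sqrt(-1/46 - 25824) = sqrt(-1187905/46) = I*sqrt(54643630)/46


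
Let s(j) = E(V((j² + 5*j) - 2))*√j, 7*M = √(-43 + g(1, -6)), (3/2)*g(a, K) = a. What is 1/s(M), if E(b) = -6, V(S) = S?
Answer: 3^(¼)*√7*127^(¾)*I^(3/2)/762 ≈ -0.12224 + 0.12224*I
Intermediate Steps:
g(a, K) = 2*a/3
M = I*√381/21 (M = √(-43 + (⅔)*1)/7 = √(-43 + ⅔)/7 = √(-127/3)/7 = (I*√381/3)/7 = I*√381/21 ≈ 0.92949*I)
s(j) = -6*√j
1/s(M) = 1/(-6*3^(¾)*√7*127^(¼)*√I/21) = 1/(-2*3^(¾)*√7*127^(¼)*√I/7) = 3^(¼)*√7*127^(¾)*I^(3/2)/762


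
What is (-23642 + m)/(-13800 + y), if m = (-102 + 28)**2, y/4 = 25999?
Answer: -9083/45098 ≈ -0.20141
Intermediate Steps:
y = 103996 (y = 4*25999 = 103996)
m = 5476 (m = (-74)**2 = 5476)
(-23642 + m)/(-13800 + y) = (-23642 + 5476)/(-13800 + 103996) = -18166/90196 = -18166*1/90196 = -9083/45098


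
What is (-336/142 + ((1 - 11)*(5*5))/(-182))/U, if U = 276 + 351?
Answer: -583/368277 ≈ -0.0015830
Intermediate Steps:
U = 627
(-336/142 + ((1 - 11)*(5*5))/(-182))/U = (-336/142 + ((1 - 11)*(5*5))/(-182))/627 = (-336*1/142 - 10*25*(-1/182))*(1/627) = (-168/71 - 250*(-1/182))*(1/627) = (-168/71 + 125/91)*(1/627) = -6413/6461*1/627 = -583/368277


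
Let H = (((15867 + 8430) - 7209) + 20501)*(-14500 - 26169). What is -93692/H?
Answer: 93692/1528707041 ≈ 6.1288e-5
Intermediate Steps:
H = -1528707041 (H = ((24297 - 7209) + 20501)*(-40669) = (17088 + 20501)*(-40669) = 37589*(-40669) = -1528707041)
-93692/H = -93692/(-1528707041) = -93692*(-1/1528707041) = 93692/1528707041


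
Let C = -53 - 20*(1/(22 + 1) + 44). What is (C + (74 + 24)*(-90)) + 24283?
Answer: 334170/23 ≈ 14529.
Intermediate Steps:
C = -21479/23 (C = -53 - 20*(1/23 + 44) = -53 - 20*1013/23 = -53 - 20260/23 = -21479/23 ≈ -933.87)
(C + (74 + 24)*(-90)) + 24283 = (-21479/23 + (74 + 24)*(-90)) + 24283 = (-21479/23 + 98*(-90)) + 24283 = (-21479/23 - 8820) + 24283 = -224339/23 + 24283 = 334170/23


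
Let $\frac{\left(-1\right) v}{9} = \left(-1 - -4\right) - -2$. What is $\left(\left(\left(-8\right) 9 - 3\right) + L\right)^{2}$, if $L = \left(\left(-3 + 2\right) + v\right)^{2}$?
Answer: $4165681$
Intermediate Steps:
$v = -45$ ($v = - 9 \left(\left(-1 - -4\right) - -2\right) = - 9 \left(\left(-1 + 4\right) + 2\right) = - 9 \left(3 + 2\right) = \left(-9\right) 5 = -45$)
$L = 2116$ ($L = \left(\left(-3 + 2\right) - 45\right)^{2} = \left(-1 - 45\right)^{2} = \left(-46\right)^{2} = 2116$)
$\left(\left(\left(-8\right) 9 - 3\right) + L\right)^{2} = \left(\left(\left(-8\right) 9 - 3\right) + 2116\right)^{2} = \left(\left(-72 - 3\right) + 2116\right)^{2} = \left(-75 + 2116\right)^{2} = 2041^{2} = 4165681$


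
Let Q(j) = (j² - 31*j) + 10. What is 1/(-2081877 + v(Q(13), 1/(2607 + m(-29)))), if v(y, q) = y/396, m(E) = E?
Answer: -99/206105879 ≈ -4.8034e-7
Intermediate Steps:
Q(j) = 10 + j² - 31*j
v(y, q) = y/396 (v(y, q) = y*(1/396) = y/396)
1/(-2081877 + v(Q(13), 1/(2607 + m(-29)))) = 1/(-2081877 + (10 + 13² - 31*13)/396) = 1/(-2081877 + (10 + 169 - 403)/396) = 1/(-2081877 + (1/396)*(-224)) = 1/(-2081877 - 56/99) = 1/(-206105879/99) = -99/206105879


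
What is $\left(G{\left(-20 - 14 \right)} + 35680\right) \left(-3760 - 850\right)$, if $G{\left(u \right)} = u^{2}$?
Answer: $-169813960$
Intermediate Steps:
$\left(G{\left(-20 - 14 \right)} + 35680\right) \left(-3760 - 850\right) = \left(\left(-20 - 14\right)^{2} + 35680\right) \left(-3760 - 850\right) = \left(\left(-20 - 14\right)^{2} + 35680\right) \left(-4610\right) = \left(\left(-34\right)^{2} + 35680\right) \left(-4610\right) = \left(1156 + 35680\right) \left(-4610\right) = 36836 \left(-4610\right) = -169813960$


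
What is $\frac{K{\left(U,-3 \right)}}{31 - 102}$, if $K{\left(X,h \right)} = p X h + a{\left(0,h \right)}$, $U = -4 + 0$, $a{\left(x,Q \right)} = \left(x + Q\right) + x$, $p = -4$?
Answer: $\frac{51}{71} \approx 0.71831$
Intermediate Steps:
$a{\left(x,Q \right)} = Q + 2 x$ ($a{\left(x,Q \right)} = \left(Q + x\right) + x = Q + 2 x$)
$U = -4$
$K{\left(X,h \right)} = h - 4 X h$ ($K{\left(X,h \right)} = - 4 X h + \left(h + 2 \cdot 0\right) = - 4 X h + \left(h + 0\right) = - 4 X h + h = h - 4 X h$)
$\frac{K{\left(U,-3 \right)}}{31 - 102} = \frac{\left(-3\right) \left(1 - -16\right)}{31 - 102} = \frac{\left(-3\right) \left(1 + 16\right)}{-71} = - \frac{\left(-3\right) 17}{71} = \left(- \frac{1}{71}\right) \left(-51\right) = \frac{51}{71}$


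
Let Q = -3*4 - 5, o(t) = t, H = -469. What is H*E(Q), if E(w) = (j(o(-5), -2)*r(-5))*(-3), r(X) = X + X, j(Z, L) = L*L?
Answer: -56280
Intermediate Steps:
Q = -17 (Q = -12 - 5 = -17)
j(Z, L) = L**2
r(X) = 2*X
E(w) = 120 (E(w) = ((-2)**2*(2*(-5)))*(-3) = (4*(-10))*(-3) = -40*(-3) = 120)
H*E(Q) = -469*120 = -56280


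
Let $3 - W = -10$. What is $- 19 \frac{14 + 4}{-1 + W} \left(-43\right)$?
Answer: $\frac{2451}{2} \approx 1225.5$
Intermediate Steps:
$W = 13$ ($W = 3 - -10 = 3 + 10 = 13$)
$- 19 \frac{14 + 4}{-1 + W} \left(-43\right) = - 19 \frac{14 + 4}{-1 + 13} \left(-43\right) = - 19 \cdot \frac{18}{12} \left(-43\right) = - 19 \cdot 18 \cdot \frac{1}{12} \left(-43\right) = \left(-19\right) \frac{3}{2} \left(-43\right) = \left(- \frac{57}{2}\right) \left(-43\right) = \frac{2451}{2}$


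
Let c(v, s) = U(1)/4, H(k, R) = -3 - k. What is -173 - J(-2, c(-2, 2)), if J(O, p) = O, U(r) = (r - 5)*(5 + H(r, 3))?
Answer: -171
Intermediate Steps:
U(r) = (-5 + r)*(2 - r) (U(r) = (r - 5)*(5 + (-3 - r)) = (-5 + r)*(2 - r))
c(v, s) = -1 (c(v, s) = (-10 - 1*1² + 7*1)/4 = (-10 - 1*1 + 7)*(¼) = (-10 - 1 + 7)*(¼) = -4*¼ = -1)
-173 - J(-2, c(-2, 2)) = -173 - 1*(-2) = -173 + 2 = -171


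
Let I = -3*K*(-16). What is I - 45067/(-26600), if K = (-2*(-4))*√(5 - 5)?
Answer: 45067/26600 ≈ 1.6942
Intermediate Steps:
K = 0 (K = 8*√0 = 8*0 = 0)
I = 0 (I = -3*0*(-16) = 0*(-16) = 0)
I - 45067/(-26600) = 0 - 45067/(-26600) = 0 - 45067*(-1/26600) = 0 + 45067/26600 = 45067/26600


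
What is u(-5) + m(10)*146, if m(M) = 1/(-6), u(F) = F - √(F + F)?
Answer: -88/3 - I*√10 ≈ -29.333 - 3.1623*I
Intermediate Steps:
u(F) = F - √2*√F (u(F) = F - √(2*F) = F - √2*√F)
m(M) = -⅙
u(-5) + m(10)*146 = (-5 - √2*√(-5)) - ⅙*146 = (-5 - √2*I*√5) - 73/3 = (-5 - I*√10) - 73/3 = -88/3 - I*√10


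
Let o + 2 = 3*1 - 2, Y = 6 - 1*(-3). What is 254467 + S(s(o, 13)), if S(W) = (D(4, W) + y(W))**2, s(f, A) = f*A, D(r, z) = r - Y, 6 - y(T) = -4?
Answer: 254492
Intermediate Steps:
Y = 9 (Y = 6 + 3 = 9)
o = -1 (o = -2 + (3*1 - 2) = -2 + (3 - 2) = -2 + 1 = -1)
y(T) = 10 (y(T) = 6 - 1*(-4) = 6 + 4 = 10)
D(r, z) = -9 + r (D(r, z) = r - 1*9 = r - 9 = -9 + r)
s(f, A) = A*f
S(W) = 25 (S(W) = ((-9 + 4) + 10)**2 = (-5 + 10)**2 = 5**2 = 25)
254467 + S(s(o, 13)) = 254467 + 25 = 254492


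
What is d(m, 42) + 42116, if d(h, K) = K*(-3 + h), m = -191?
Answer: 33968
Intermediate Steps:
d(m, 42) + 42116 = 42*(-3 - 191) + 42116 = 42*(-194) + 42116 = -8148 + 42116 = 33968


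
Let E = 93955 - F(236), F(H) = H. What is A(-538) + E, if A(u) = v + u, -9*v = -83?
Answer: 838712/9 ≈ 93190.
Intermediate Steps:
v = 83/9 (v = -1/9*(-83) = 83/9 ≈ 9.2222)
A(u) = 83/9 + u
E = 93719 (E = 93955 - 1*236 = 93955 - 236 = 93719)
A(-538) + E = (83/9 - 538) + 93719 = -4759/9 + 93719 = 838712/9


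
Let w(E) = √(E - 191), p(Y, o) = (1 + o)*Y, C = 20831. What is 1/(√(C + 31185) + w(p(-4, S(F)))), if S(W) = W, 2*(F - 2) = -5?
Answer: 1/(4*√3251 + I*√193) ≈ 0.0043684 - 0.00026609*I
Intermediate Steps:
F = -½ (F = 2 + (½)*(-5) = 2 - 5/2 = -½ ≈ -0.50000)
p(Y, o) = Y*(1 + o)
w(E) = √(-191 + E)
1/(√(C + 31185) + w(p(-4, S(F)))) = 1/(√(20831 + 31185) + √(-191 - 4*(1 - ½))) = 1/(√52016 + √(-191 - 4*½)) = 1/(4*√3251 + √(-191 - 2)) = 1/(4*√3251 + √(-193)) = 1/(4*√3251 + I*√193)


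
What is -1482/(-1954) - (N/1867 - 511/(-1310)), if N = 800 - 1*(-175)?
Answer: -367651829/2389517290 ≈ -0.15386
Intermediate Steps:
N = 975 (N = 800 + 175 = 975)
-1482/(-1954) - (N/1867 - 511/(-1310)) = -1482/(-1954) - (975/1867 - 511/(-1310)) = -1482*(-1/1954) - (975*(1/1867) - 511*(-1/1310)) = 741/977 - (975/1867 + 511/1310) = 741/977 - 1*2231287/2445770 = 741/977 - 2231287/2445770 = -367651829/2389517290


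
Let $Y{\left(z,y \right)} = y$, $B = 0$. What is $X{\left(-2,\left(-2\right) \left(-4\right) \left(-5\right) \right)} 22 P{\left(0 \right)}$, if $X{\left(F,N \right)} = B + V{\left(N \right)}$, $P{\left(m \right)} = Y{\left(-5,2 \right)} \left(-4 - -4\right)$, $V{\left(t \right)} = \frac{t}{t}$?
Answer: $0$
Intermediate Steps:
$V{\left(t \right)} = 1$
$P{\left(m \right)} = 0$ ($P{\left(m \right)} = 2 \left(-4 - -4\right) = 2 \left(-4 + 4\right) = 2 \cdot 0 = 0$)
$X{\left(F,N \right)} = 1$ ($X{\left(F,N \right)} = 0 + 1 = 1$)
$X{\left(-2,\left(-2\right) \left(-4\right) \left(-5\right) \right)} 22 P{\left(0 \right)} = 1 \cdot 22 \cdot 0 = 22 \cdot 0 = 0$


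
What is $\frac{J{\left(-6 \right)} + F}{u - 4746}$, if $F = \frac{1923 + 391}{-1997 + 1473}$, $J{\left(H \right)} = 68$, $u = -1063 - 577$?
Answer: $- \frac{16659}{1673132} \approx -0.0099568$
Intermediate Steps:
$u = -1640$ ($u = -1063 - 577 = -1640$)
$F = - \frac{1157}{262}$ ($F = \frac{2314}{-524} = 2314 \left(- \frac{1}{524}\right) = - \frac{1157}{262} \approx -4.416$)
$\frac{J{\left(-6 \right)} + F}{u - 4746} = \frac{68 - \frac{1157}{262}}{-1640 - 4746} = \frac{16659}{262 \left(-6386\right)} = \frac{16659}{262} \left(- \frac{1}{6386}\right) = - \frac{16659}{1673132}$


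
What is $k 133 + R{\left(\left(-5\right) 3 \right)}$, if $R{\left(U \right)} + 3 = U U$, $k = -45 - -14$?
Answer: $-3901$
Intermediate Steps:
$k = -31$ ($k = -45 + 14 = -31$)
$R{\left(U \right)} = -3 + U^{2}$ ($R{\left(U \right)} = -3 + U U = -3 + U^{2}$)
$k 133 + R{\left(\left(-5\right) 3 \right)} = \left(-31\right) 133 - \left(3 - \left(\left(-5\right) 3\right)^{2}\right) = -4123 - \left(3 - \left(-15\right)^{2}\right) = -4123 + \left(-3 + 225\right) = -4123 + 222 = -3901$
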